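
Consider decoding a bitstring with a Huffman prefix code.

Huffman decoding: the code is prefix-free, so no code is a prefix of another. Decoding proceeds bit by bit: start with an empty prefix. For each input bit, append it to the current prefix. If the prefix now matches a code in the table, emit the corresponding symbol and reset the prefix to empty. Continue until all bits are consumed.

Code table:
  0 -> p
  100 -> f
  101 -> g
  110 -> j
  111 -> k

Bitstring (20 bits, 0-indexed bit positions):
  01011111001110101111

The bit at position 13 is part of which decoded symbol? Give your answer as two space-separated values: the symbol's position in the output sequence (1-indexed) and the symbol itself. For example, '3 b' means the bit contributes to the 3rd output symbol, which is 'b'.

Answer: 6 p

Derivation:
Bit 0: prefix='0' -> emit 'p', reset
Bit 1: prefix='1' (no match yet)
Bit 2: prefix='10' (no match yet)
Bit 3: prefix='101' -> emit 'g', reset
Bit 4: prefix='1' (no match yet)
Bit 5: prefix='11' (no match yet)
Bit 6: prefix='111' -> emit 'k', reset
Bit 7: prefix='1' (no match yet)
Bit 8: prefix='10' (no match yet)
Bit 9: prefix='100' -> emit 'f', reset
Bit 10: prefix='1' (no match yet)
Bit 11: prefix='11' (no match yet)
Bit 12: prefix='111' -> emit 'k', reset
Bit 13: prefix='0' -> emit 'p', reset
Bit 14: prefix='1' (no match yet)
Bit 15: prefix='10' (no match yet)
Bit 16: prefix='101' -> emit 'g', reset
Bit 17: prefix='1' (no match yet)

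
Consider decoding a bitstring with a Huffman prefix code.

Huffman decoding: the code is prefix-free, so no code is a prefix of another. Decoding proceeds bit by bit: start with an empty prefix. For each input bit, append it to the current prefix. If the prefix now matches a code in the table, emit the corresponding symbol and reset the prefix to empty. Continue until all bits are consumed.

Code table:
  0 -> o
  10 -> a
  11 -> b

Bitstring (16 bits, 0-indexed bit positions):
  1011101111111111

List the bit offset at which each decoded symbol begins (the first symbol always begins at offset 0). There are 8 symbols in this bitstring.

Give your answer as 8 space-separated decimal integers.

Bit 0: prefix='1' (no match yet)
Bit 1: prefix='10' -> emit 'a', reset
Bit 2: prefix='1' (no match yet)
Bit 3: prefix='11' -> emit 'b', reset
Bit 4: prefix='1' (no match yet)
Bit 5: prefix='10' -> emit 'a', reset
Bit 6: prefix='1' (no match yet)
Bit 7: prefix='11' -> emit 'b', reset
Bit 8: prefix='1' (no match yet)
Bit 9: prefix='11' -> emit 'b', reset
Bit 10: prefix='1' (no match yet)
Bit 11: prefix='11' -> emit 'b', reset
Bit 12: prefix='1' (no match yet)
Bit 13: prefix='11' -> emit 'b', reset
Bit 14: prefix='1' (no match yet)
Bit 15: prefix='11' -> emit 'b', reset

Answer: 0 2 4 6 8 10 12 14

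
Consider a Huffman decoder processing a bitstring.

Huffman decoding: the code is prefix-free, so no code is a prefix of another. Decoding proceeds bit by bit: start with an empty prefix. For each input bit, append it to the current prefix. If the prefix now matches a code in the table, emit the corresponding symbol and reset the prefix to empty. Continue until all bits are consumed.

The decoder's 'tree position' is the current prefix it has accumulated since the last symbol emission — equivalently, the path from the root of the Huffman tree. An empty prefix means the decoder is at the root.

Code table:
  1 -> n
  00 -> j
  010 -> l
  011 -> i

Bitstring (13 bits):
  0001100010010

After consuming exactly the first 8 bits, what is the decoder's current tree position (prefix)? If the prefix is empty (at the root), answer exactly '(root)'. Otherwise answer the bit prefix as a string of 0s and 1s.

Answer: 0

Derivation:
Bit 0: prefix='0' (no match yet)
Bit 1: prefix='00' -> emit 'j', reset
Bit 2: prefix='0' (no match yet)
Bit 3: prefix='01' (no match yet)
Bit 4: prefix='011' -> emit 'i', reset
Bit 5: prefix='0' (no match yet)
Bit 6: prefix='00' -> emit 'j', reset
Bit 7: prefix='0' (no match yet)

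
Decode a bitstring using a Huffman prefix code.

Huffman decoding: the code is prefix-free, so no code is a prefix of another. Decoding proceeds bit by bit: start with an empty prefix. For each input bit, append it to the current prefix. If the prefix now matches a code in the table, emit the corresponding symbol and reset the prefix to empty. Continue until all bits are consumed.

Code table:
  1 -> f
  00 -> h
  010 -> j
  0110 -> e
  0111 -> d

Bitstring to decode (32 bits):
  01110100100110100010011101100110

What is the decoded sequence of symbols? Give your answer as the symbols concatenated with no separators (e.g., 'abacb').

Bit 0: prefix='0' (no match yet)
Bit 1: prefix='01' (no match yet)
Bit 2: prefix='011' (no match yet)
Bit 3: prefix='0111' -> emit 'd', reset
Bit 4: prefix='0' (no match yet)
Bit 5: prefix='01' (no match yet)
Bit 6: prefix='010' -> emit 'j', reset
Bit 7: prefix='0' (no match yet)
Bit 8: prefix='01' (no match yet)
Bit 9: prefix='010' -> emit 'j', reset
Bit 10: prefix='0' (no match yet)
Bit 11: prefix='01' (no match yet)
Bit 12: prefix='011' (no match yet)
Bit 13: prefix='0110' -> emit 'e', reset
Bit 14: prefix='1' -> emit 'f', reset
Bit 15: prefix='0' (no match yet)
Bit 16: prefix='00' -> emit 'h', reset
Bit 17: prefix='0' (no match yet)
Bit 18: prefix='01' (no match yet)
Bit 19: prefix='010' -> emit 'j', reset
Bit 20: prefix='0' (no match yet)
Bit 21: prefix='01' (no match yet)
Bit 22: prefix='011' (no match yet)
Bit 23: prefix='0111' -> emit 'd', reset
Bit 24: prefix='0' (no match yet)
Bit 25: prefix='01' (no match yet)
Bit 26: prefix='011' (no match yet)
Bit 27: prefix='0110' -> emit 'e', reset
Bit 28: prefix='0' (no match yet)
Bit 29: prefix='01' (no match yet)
Bit 30: prefix='011' (no match yet)
Bit 31: prefix='0110' -> emit 'e', reset

Answer: djjefhjdee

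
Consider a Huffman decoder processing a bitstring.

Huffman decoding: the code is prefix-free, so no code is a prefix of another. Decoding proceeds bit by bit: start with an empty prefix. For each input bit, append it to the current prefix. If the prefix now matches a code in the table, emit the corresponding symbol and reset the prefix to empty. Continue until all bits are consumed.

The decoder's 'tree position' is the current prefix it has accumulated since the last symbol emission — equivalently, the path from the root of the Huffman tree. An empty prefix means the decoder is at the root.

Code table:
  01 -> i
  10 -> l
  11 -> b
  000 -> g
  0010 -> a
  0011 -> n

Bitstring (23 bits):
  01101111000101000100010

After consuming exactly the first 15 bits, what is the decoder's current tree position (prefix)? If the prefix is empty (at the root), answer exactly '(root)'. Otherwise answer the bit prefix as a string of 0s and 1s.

Answer: (root)

Derivation:
Bit 0: prefix='0' (no match yet)
Bit 1: prefix='01' -> emit 'i', reset
Bit 2: prefix='1' (no match yet)
Bit 3: prefix='10' -> emit 'l', reset
Bit 4: prefix='1' (no match yet)
Bit 5: prefix='11' -> emit 'b', reset
Bit 6: prefix='1' (no match yet)
Bit 7: prefix='11' -> emit 'b', reset
Bit 8: prefix='0' (no match yet)
Bit 9: prefix='00' (no match yet)
Bit 10: prefix='000' -> emit 'g', reset
Bit 11: prefix='1' (no match yet)
Bit 12: prefix='10' -> emit 'l', reset
Bit 13: prefix='1' (no match yet)
Bit 14: prefix='10' -> emit 'l', reset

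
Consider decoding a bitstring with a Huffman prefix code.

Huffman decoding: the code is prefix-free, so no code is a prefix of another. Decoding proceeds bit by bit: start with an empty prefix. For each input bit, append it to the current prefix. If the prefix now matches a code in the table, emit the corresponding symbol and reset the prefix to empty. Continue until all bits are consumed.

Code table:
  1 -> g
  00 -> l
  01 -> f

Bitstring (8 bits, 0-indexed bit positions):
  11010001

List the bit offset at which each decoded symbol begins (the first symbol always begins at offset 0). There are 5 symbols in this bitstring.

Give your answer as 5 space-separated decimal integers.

Answer: 0 1 2 4 6

Derivation:
Bit 0: prefix='1' -> emit 'g', reset
Bit 1: prefix='1' -> emit 'g', reset
Bit 2: prefix='0' (no match yet)
Bit 3: prefix='01' -> emit 'f', reset
Bit 4: prefix='0' (no match yet)
Bit 5: prefix='00' -> emit 'l', reset
Bit 6: prefix='0' (no match yet)
Bit 7: prefix='01' -> emit 'f', reset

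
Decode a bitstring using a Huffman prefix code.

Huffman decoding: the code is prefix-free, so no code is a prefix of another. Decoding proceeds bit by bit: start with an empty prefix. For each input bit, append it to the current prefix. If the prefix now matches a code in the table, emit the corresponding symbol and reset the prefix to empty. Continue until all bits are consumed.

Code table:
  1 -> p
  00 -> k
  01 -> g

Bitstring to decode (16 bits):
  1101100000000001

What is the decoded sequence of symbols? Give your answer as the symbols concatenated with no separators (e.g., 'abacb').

Bit 0: prefix='1' -> emit 'p', reset
Bit 1: prefix='1' -> emit 'p', reset
Bit 2: prefix='0' (no match yet)
Bit 3: prefix='01' -> emit 'g', reset
Bit 4: prefix='1' -> emit 'p', reset
Bit 5: prefix='0' (no match yet)
Bit 6: prefix='00' -> emit 'k', reset
Bit 7: prefix='0' (no match yet)
Bit 8: prefix='00' -> emit 'k', reset
Bit 9: prefix='0' (no match yet)
Bit 10: prefix='00' -> emit 'k', reset
Bit 11: prefix='0' (no match yet)
Bit 12: prefix='00' -> emit 'k', reset
Bit 13: prefix='0' (no match yet)
Bit 14: prefix='00' -> emit 'k', reset
Bit 15: prefix='1' -> emit 'p', reset

Answer: ppgpkkkkkp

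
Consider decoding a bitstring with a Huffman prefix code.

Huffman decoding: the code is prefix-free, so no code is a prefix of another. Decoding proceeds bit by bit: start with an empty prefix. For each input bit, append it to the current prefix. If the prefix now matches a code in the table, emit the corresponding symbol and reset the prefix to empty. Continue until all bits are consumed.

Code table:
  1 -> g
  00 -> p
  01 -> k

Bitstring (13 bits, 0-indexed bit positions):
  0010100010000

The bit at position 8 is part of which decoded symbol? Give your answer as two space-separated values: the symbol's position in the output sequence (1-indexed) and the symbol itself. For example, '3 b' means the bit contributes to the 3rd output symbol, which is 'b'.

Answer: 5 k

Derivation:
Bit 0: prefix='0' (no match yet)
Bit 1: prefix='00' -> emit 'p', reset
Bit 2: prefix='1' -> emit 'g', reset
Bit 3: prefix='0' (no match yet)
Bit 4: prefix='01' -> emit 'k', reset
Bit 5: prefix='0' (no match yet)
Bit 6: prefix='00' -> emit 'p', reset
Bit 7: prefix='0' (no match yet)
Bit 8: prefix='01' -> emit 'k', reset
Bit 9: prefix='0' (no match yet)
Bit 10: prefix='00' -> emit 'p', reset
Bit 11: prefix='0' (no match yet)
Bit 12: prefix='00' -> emit 'p', reset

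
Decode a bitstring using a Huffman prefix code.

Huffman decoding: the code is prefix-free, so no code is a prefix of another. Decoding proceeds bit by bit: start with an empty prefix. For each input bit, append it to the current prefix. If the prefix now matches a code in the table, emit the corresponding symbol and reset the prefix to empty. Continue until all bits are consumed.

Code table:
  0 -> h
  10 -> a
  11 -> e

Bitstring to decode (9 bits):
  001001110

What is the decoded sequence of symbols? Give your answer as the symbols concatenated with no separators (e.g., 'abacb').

Bit 0: prefix='0' -> emit 'h', reset
Bit 1: prefix='0' -> emit 'h', reset
Bit 2: prefix='1' (no match yet)
Bit 3: prefix='10' -> emit 'a', reset
Bit 4: prefix='0' -> emit 'h', reset
Bit 5: prefix='1' (no match yet)
Bit 6: prefix='11' -> emit 'e', reset
Bit 7: prefix='1' (no match yet)
Bit 8: prefix='10' -> emit 'a', reset

Answer: hhahea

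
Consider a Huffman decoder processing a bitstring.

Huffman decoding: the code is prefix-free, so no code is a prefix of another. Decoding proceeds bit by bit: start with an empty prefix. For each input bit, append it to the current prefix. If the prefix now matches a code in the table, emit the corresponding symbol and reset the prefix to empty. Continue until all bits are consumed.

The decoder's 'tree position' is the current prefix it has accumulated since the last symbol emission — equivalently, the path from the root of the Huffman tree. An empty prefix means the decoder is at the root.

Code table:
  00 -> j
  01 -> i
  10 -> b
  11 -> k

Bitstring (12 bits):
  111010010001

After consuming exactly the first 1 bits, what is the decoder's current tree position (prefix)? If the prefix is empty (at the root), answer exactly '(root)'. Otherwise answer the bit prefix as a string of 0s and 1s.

Bit 0: prefix='1' (no match yet)

Answer: 1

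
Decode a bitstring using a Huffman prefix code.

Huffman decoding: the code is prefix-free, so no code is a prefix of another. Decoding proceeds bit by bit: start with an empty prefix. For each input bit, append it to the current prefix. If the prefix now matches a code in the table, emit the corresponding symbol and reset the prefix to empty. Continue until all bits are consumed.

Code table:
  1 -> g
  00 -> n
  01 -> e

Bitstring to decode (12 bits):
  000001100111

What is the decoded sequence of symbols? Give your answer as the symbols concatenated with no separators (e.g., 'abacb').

Answer: nnegnggg

Derivation:
Bit 0: prefix='0' (no match yet)
Bit 1: prefix='00' -> emit 'n', reset
Bit 2: prefix='0' (no match yet)
Bit 3: prefix='00' -> emit 'n', reset
Bit 4: prefix='0' (no match yet)
Bit 5: prefix='01' -> emit 'e', reset
Bit 6: prefix='1' -> emit 'g', reset
Bit 7: prefix='0' (no match yet)
Bit 8: prefix='00' -> emit 'n', reset
Bit 9: prefix='1' -> emit 'g', reset
Bit 10: prefix='1' -> emit 'g', reset
Bit 11: prefix='1' -> emit 'g', reset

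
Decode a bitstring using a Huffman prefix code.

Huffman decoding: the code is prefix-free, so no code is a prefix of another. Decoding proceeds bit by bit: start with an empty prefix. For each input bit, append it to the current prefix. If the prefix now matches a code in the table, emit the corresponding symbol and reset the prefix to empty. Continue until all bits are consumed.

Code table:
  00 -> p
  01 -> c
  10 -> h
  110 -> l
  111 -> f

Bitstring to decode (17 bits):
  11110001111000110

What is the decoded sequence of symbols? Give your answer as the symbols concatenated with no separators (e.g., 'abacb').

Bit 0: prefix='1' (no match yet)
Bit 1: prefix='11' (no match yet)
Bit 2: prefix='111' -> emit 'f', reset
Bit 3: prefix='1' (no match yet)
Bit 4: prefix='10' -> emit 'h', reset
Bit 5: prefix='0' (no match yet)
Bit 6: prefix='00' -> emit 'p', reset
Bit 7: prefix='1' (no match yet)
Bit 8: prefix='11' (no match yet)
Bit 9: prefix='111' -> emit 'f', reset
Bit 10: prefix='1' (no match yet)
Bit 11: prefix='10' -> emit 'h', reset
Bit 12: prefix='0' (no match yet)
Bit 13: prefix='00' -> emit 'p', reset
Bit 14: prefix='1' (no match yet)
Bit 15: prefix='11' (no match yet)
Bit 16: prefix='110' -> emit 'l', reset

Answer: fhpfhpl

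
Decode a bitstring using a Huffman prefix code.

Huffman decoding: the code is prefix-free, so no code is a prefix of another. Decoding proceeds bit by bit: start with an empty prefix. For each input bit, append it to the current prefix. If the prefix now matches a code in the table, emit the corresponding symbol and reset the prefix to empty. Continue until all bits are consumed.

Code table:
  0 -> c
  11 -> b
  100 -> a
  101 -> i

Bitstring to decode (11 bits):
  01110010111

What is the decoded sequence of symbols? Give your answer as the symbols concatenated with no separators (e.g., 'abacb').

Answer: cbaib

Derivation:
Bit 0: prefix='0' -> emit 'c', reset
Bit 1: prefix='1' (no match yet)
Bit 2: prefix='11' -> emit 'b', reset
Bit 3: prefix='1' (no match yet)
Bit 4: prefix='10' (no match yet)
Bit 5: prefix='100' -> emit 'a', reset
Bit 6: prefix='1' (no match yet)
Bit 7: prefix='10' (no match yet)
Bit 8: prefix='101' -> emit 'i', reset
Bit 9: prefix='1' (no match yet)
Bit 10: prefix='11' -> emit 'b', reset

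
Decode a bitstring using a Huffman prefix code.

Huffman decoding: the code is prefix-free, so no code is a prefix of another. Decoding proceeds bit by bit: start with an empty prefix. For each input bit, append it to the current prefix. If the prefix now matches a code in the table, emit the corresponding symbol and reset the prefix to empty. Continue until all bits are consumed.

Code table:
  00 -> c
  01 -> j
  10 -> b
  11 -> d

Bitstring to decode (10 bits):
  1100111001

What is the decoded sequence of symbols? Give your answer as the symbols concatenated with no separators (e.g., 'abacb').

Bit 0: prefix='1' (no match yet)
Bit 1: prefix='11' -> emit 'd', reset
Bit 2: prefix='0' (no match yet)
Bit 3: prefix='00' -> emit 'c', reset
Bit 4: prefix='1' (no match yet)
Bit 5: prefix='11' -> emit 'd', reset
Bit 6: prefix='1' (no match yet)
Bit 7: prefix='10' -> emit 'b', reset
Bit 8: prefix='0' (no match yet)
Bit 9: prefix='01' -> emit 'j', reset

Answer: dcdbj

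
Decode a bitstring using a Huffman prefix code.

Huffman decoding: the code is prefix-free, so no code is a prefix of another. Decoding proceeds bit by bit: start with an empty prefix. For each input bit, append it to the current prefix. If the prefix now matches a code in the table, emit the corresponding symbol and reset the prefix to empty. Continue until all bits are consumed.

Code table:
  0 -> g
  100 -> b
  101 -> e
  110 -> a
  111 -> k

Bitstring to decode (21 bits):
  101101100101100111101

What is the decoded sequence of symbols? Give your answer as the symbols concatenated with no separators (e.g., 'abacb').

Bit 0: prefix='1' (no match yet)
Bit 1: prefix='10' (no match yet)
Bit 2: prefix='101' -> emit 'e', reset
Bit 3: prefix='1' (no match yet)
Bit 4: prefix='10' (no match yet)
Bit 5: prefix='101' -> emit 'e', reset
Bit 6: prefix='1' (no match yet)
Bit 7: prefix='10' (no match yet)
Bit 8: prefix='100' -> emit 'b', reset
Bit 9: prefix='1' (no match yet)
Bit 10: prefix='10' (no match yet)
Bit 11: prefix='101' -> emit 'e', reset
Bit 12: prefix='1' (no match yet)
Bit 13: prefix='10' (no match yet)
Bit 14: prefix='100' -> emit 'b', reset
Bit 15: prefix='1' (no match yet)
Bit 16: prefix='11' (no match yet)
Bit 17: prefix='111' -> emit 'k', reset
Bit 18: prefix='1' (no match yet)
Bit 19: prefix='10' (no match yet)
Bit 20: prefix='101' -> emit 'e', reset

Answer: eebebke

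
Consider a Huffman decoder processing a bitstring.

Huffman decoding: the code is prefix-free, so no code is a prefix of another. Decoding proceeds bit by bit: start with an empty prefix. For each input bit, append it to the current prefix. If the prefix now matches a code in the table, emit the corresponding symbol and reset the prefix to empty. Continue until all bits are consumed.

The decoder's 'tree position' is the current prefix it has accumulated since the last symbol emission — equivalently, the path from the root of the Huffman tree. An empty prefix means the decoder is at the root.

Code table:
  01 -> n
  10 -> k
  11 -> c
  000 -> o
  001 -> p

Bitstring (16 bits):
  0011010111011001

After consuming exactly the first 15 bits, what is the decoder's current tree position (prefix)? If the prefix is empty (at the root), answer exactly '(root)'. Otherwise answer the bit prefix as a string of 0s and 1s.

Bit 0: prefix='0' (no match yet)
Bit 1: prefix='00' (no match yet)
Bit 2: prefix='001' -> emit 'p', reset
Bit 3: prefix='1' (no match yet)
Bit 4: prefix='10' -> emit 'k', reset
Bit 5: prefix='1' (no match yet)
Bit 6: prefix='10' -> emit 'k', reset
Bit 7: prefix='1' (no match yet)
Bit 8: prefix='11' -> emit 'c', reset
Bit 9: prefix='1' (no match yet)
Bit 10: prefix='10' -> emit 'k', reset
Bit 11: prefix='1' (no match yet)
Bit 12: prefix='11' -> emit 'c', reset
Bit 13: prefix='0' (no match yet)
Bit 14: prefix='00' (no match yet)

Answer: 00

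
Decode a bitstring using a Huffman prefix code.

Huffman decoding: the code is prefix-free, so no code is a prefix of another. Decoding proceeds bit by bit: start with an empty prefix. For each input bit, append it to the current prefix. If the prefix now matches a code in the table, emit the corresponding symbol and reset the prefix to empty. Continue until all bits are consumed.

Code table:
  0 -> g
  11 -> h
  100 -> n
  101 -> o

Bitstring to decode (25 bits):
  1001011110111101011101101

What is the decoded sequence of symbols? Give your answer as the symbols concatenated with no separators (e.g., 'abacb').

Answer: nohohoghoo

Derivation:
Bit 0: prefix='1' (no match yet)
Bit 1: prefix='10' (no match yet)
Bit 2: prefix='100' -> emit 'n', reset
Bit 3: prefix='1' (no match yet)
Bit 4: prefix='10' (no match yet)
Bit 5: prefix='101' -> emit 'o', reset
Bit 6: prefix='1' (no match yet)
Bit 7: prefix='11' -> emit 'h', reset
Bit 8: prefix='1' (no match yet)
Bit 9: prefix='10' (no match yet)
Bit 10: prefix='101' -> emit 'o', reset
Bit 11: prefix='1' (no match yet)
Bit 12: prefix='11' -> emit 'h', reset
Bit 13: prefix='1' (no match yet)
Bit 14: prefix='10' (no match yet)
Bit 15: prefix='101' -> emit 'o', reset
Bit 16: prefix='0' -> emit 'g', reset
Bit 17: prefix='1' (no match yet)
Bit 18: prefix='11' -> emit 'h', reset
Bit 19: prefix='1' (no match yet)
Bit 20: prefix='10' (no match yet)
Bit 21: prefix='101' -> emit 'o', reset
Bit 22: prefix='1' (no match yet)
Bit 23: prefix='10' (no match yet)
Bit 24: prefix='101' -> emit 'o', reset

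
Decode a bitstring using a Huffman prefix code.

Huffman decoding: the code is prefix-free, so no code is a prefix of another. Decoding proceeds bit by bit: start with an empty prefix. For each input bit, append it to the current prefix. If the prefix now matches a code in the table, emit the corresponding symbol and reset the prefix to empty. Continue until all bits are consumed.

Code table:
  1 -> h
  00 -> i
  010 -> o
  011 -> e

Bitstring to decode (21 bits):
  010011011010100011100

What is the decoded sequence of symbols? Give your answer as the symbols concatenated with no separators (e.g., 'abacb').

Bit 0: prefix='0' (no match yet)
Bit 1: prefix='01' (no match yet)
Bit 2: prefix='010' -> emit 'o', reset
Bit 3: prefix='0' (no match yet)
Bit 4: prefix='01' (no match yet)
Bit 5: prefix='011' -> emit 'e', reset
Bit 6: prefix='0' (no match yet)
Bit 7: prefix='01' (no match yet)
Bit 8: prefix='011' -> emit 'e', reset
Bit 9: prefix='0' (no match yet)
Bit 10: prefix='01' (no match yet)
Bit 11: prefix='010' -> emit 'o', reset
Bit 12: prefix='1' -> emit 'h', reset
Bit 13: prefix='0' (no match yet)
Bit 14: prefix='00' -> emit 'i', reset
Bit 15: prefix='0' (no match yet)
Bit 16: prefix='01' (no match yet)
Bit 17: prefix='011' -> emit 'e', reset
Bit 18: prefix='1' -> emit 'h', reset
Bit 19: prefix='0' (no match yet)
Bit 20: prefix='00' -> emit 'i', reset

Answer: oeeohiehi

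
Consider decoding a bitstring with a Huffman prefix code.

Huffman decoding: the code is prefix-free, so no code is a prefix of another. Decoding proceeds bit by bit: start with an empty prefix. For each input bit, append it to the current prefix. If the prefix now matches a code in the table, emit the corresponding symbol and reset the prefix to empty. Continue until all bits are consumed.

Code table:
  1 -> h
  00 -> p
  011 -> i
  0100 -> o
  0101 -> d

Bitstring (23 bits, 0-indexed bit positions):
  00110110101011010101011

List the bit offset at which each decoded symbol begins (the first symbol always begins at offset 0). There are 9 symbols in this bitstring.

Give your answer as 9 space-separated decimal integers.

Bit 0: prefix='0' (no match yet)
Bit 1: prefix='00' -> emit 'p', reset
Bit 2: prefix='1' -> emit 'h', reset
Bit 3: prefix='1' -> emit 'h', reset
Bit 4: prefix='0' (no match yet)
Bit 5: prefix='01' (no match yet)
Bit 6: prefix='011' -> emit 'i', reset
Bit 7: prefix='0' (no match yet)
Bit 8: prefix='01' (no match yet)
Bit 9: prefix='010' (no match yet)
Bit 10: prefix='0101' -> emit 'd', reset
Bit 11: prefix='0' (no match yet)
Bit 12: prefix='01' (no match yet)
Bit 13: prefix='011' -> emit 'i', reset
Bit 14: prefix='0' (no match yet)
Bit 15: prefix='01' (no match yet)
Bit 16: prefix='010' (no match yet)
Bit 17: prefix='0101' -> emit 'd', reset
Bit 18: prefix='0' (no match yet)
Bit 19: prefix='01' (no match yet)
Bit 20: prefix='010' (no match yet)
Bit 21: prefix='0101' -> emit 'd', reset
Bit 22: prefix='1' -> emit 'h', reset

Answer: 0 2 3 4 7 11 14 18 22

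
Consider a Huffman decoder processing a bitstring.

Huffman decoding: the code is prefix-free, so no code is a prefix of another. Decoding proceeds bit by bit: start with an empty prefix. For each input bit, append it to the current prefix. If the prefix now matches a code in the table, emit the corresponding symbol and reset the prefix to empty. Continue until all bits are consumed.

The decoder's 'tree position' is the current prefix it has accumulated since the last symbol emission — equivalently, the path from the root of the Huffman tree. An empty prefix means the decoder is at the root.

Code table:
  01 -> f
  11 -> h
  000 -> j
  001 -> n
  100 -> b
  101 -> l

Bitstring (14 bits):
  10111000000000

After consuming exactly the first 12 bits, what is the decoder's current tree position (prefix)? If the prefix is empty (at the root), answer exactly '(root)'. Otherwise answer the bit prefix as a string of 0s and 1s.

Answer: 0

Derivation:
Bit 0: prefix='1' (no match yet)
Bit 1: prefix='10' (no match yet)
Bit 2: prefix='101' -> emit 'l', reset
Bit 3: prefix='1' (no match yet)
Bit 4: prefix='11' -> emit 'h', reset
Bit 5: prefix='0' (no match yet)
Bit 6: prefix='00' (no match yet)
Bit 7: prefix='000' -> emit 'j', reset
Bit 8: prefix='0' (no match yet)
Bit 9: prefix='00' (no match yet)
Bit 10: prefix='000' -> emit 'j', reset
Bit 11: prefix='0' (no match yet)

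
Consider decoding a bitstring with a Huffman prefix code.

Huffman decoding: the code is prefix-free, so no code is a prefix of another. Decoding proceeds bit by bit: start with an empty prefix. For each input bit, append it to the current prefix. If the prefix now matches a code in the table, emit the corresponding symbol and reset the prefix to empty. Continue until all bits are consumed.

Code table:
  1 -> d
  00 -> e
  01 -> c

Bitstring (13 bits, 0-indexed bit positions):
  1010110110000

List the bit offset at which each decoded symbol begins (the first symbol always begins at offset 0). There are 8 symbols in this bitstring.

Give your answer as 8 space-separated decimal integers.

Bit 0: prefix='1' -> emit 'd', reset
Bit 1: prefix='0' (no match yet)
Bit 2: prefix='01' -> emit 'c', reset
Bit 3: prefix='0' (no match yet)
Bit 4: prefix='01' -> emit 'c', reset
Bit 5: prefix='1' -> emit 'd', reset
Bit 6: prefix='0' (no match yet)
Bit 7: prefix='01' -> emit 'c', reset
Bit 8: prefix='1' -> emit 'd', reset
Bit 9: prefix='0' (no match yet)
Bit 10: prefix='00' -> emit 'e', reset
Bit 11: prefix='0' (no match yet)
Bit 12: prefix='00' -> emit 'e', reset

Answer: 0 1 3 5 6 8 9 11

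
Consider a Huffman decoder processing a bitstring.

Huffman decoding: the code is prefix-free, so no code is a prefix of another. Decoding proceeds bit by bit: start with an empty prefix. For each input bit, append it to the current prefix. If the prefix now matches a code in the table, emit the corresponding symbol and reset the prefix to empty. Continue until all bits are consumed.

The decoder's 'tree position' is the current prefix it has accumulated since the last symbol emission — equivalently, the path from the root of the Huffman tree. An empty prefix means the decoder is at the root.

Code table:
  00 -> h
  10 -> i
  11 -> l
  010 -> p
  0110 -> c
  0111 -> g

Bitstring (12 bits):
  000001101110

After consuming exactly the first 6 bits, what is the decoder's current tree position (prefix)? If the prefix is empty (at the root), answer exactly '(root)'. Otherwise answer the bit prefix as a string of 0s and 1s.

Answer: 01

Derivation:
Bit 0: prefix='0' (no match yet)
Bit 1: prefix='00' -> emit 'h', reset
Bit 2: prefix='0' (no match yet)
Bit 3: prefix='00' -> emit 'h', reset
Bit 4: prefix='0' (no match yet)
Bit 5: prefix='01' (no match yet)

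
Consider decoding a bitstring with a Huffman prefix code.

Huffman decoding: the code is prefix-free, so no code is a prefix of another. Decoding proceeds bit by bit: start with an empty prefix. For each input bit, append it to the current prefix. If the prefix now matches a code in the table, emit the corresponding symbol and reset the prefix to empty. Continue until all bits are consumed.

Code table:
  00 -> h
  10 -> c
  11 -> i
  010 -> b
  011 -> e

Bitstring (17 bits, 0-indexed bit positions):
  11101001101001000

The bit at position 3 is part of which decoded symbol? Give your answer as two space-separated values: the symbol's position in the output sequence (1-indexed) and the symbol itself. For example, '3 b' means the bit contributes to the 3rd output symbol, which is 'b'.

Bit 0: prefix='1' (no match yet)
Bit 1: prefix='11' -> emit 'i', reset
Bit 2: prefix='1' (no match yet)
Bit 3: prefix='10' -> emit 'c', reset
Bit 4: prefix='1' (no match yet)
Bit 5: prefix='10' -> emit 'c', reset
Bit 6: prefix='0' (no match yet)
Bit 7: prefix='01' (no match yet)

Answer: 2 c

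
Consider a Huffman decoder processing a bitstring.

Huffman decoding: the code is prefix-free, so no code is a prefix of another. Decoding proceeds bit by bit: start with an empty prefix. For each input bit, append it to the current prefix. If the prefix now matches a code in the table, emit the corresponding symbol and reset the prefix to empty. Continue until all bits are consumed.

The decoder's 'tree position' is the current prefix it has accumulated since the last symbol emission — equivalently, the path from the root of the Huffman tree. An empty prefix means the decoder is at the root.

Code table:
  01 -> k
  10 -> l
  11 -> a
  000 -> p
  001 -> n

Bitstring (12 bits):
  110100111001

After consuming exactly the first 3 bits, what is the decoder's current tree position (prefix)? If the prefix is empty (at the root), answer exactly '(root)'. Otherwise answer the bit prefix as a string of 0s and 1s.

Bit 0: prefix='1' (no match yet)
Bit 1: prefix='11' -> emit 'a', reset
Bit 2: prefix='0' (no match yet)

Answer: 0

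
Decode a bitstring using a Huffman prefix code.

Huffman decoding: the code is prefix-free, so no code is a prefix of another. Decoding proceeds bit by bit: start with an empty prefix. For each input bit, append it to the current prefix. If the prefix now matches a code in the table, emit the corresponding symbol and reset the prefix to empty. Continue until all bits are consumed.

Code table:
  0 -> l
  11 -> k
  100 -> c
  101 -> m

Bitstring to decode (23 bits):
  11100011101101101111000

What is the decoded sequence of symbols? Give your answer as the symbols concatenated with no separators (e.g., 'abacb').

Bit 0: prefix='1' (no match yet)
Bit 1: prefix='11' -> emit 'k', reset
Bit 2: prefix='1' (no match yet)
Bit 3: prefix='10' (no match yet)
Bit 4: prefix='100' -> emit 'c', reset
Bit 5: prefix='0' -> emit 'l', reset
Bit 6: prefix='1' (no match yet)
Bit 7: prefix='11' -> emit 'k', reset
Bit 8: prefix='1' (no match yet)
Bit 9: prefix='10' (no match yet)
Bit 10: prefix='101' -> emit 'm', reset
Bit 11: prefix='1' (no match yet)
Bit 12: prefix='10' (no match yet)
Bit 13: prefix='101' -> emit 'm', reset
Bit 14: prefix='1' (no match yet)
Bit 15: prefix='10' (no match yet)
Bit 16: prefix='101' -> emit 'm', reset
Bit 17: prefix='1' (no match yet)
Bit 18: prefix='11' -> emit 'k', reset
Bit 19: prefix='1' (no match yet)
Bit 20: prefix='10' (no match yet)
Bit 21: prefix='100' -> emit 'c', reset
Bit 22: prefix='0' -> emit 'l', reset

Answer: kclkmmmkcl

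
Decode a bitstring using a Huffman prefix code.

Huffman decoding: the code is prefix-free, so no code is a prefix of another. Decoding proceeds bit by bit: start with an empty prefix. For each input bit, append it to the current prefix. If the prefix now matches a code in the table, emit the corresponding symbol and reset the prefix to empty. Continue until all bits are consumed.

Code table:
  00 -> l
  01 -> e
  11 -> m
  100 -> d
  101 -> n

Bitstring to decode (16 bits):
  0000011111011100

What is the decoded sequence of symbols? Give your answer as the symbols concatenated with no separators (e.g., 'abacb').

Answer: llemmeml

Derivation:
Bit 0: prefix='0' (no match yet)
Bit 1: prefix='00' -> emit 'l', reset
Bit 2: prefix='0' (no match yet)
Bit 3: prefix='00' -> emit 'l', reset
Bit 4: prefix='0' (no match yet)
Bit 5: prefix='01' -> emit 'e', reset
Bit 6: prefix='1' (no match yet)
Bit 7: prefix='11' -> emit 'm', reset
Bit 8: prefix='1' (no match yet)
Bit 9: prefix='11' -> emit 'm', reset
Bit 10: prefix='0' (no match yet)
Bit 11: prefix='01' -> emit 'e', reset
Bit 12: prefix='1' (no match yet)
Bit 13: prefix='11' -> emit 'm', reset
Bit 14: prefix='0' (no match yet)
Bit 15: prefix='00' -> emit 'l', reset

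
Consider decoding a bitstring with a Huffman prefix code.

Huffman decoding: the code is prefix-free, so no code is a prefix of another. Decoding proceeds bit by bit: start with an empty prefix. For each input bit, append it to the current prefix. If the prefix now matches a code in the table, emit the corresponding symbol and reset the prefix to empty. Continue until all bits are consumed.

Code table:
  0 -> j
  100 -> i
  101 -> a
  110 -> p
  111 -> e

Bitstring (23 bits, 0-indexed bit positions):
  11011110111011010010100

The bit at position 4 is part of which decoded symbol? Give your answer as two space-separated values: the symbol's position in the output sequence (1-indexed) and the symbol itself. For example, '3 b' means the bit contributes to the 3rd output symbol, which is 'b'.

Bit 0: prefix='1' (no match yet)
Bit 1: prefix='11' (no match yet)
Bit 2: prefix='110' -> emit 'p', reset
Bit 3: prefix='1' (no match yet)
Bit 4: prefix='11' (no match yet)
Bit 5: prefix='111' -> emit 'e', reset
Bit 6: prefix='1' (no match yet)
Bit 7: prefix='10' (no match yet)
Bit 8: prefix='101' -> emit 'a', reset

Answer: 2 e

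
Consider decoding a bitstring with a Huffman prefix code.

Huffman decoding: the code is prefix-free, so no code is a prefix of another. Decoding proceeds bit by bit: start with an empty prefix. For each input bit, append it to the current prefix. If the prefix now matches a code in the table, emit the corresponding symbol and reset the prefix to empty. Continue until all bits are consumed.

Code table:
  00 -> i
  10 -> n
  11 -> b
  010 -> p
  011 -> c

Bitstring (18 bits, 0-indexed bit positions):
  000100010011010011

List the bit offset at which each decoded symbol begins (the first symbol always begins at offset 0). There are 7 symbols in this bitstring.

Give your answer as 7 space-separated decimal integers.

Bit 0: prefix='0' (no match yet)
Bit 1: prefix='00' -> emit 'i', reset
Bit 2: prefix='0' (no match yet)
Bit 3: prefix='01' (no match yet)
Bit 4: prefix='010' -> emit 'p', reset
Bit 5: prefix='0' (no match yet)
Bit 6: prefix='00' -> emit 'i', reset
Bit 7: prefix='1' (no match yet)
Bit 8: prefix='10' -> emit 'n', reset
Bit 9: prefix='0' (no match yet)
Bit 10: prefix='01' (no match yet)
Bit 11: prefix='011' -> emit 'c', reset
Bit 12: prefix='0' (no match yet)
Bit 13: prefix='01' (no match yet)
Bit 14: prefix='010' -> emit 'p', reset
Bit 15: prefix='0' (no match yet)
Bit 16: prefix='01' (no match yet)
Bit 17: prefix='011' -> emit 'c', reset

Answer: 0 2 5 7 9 12 15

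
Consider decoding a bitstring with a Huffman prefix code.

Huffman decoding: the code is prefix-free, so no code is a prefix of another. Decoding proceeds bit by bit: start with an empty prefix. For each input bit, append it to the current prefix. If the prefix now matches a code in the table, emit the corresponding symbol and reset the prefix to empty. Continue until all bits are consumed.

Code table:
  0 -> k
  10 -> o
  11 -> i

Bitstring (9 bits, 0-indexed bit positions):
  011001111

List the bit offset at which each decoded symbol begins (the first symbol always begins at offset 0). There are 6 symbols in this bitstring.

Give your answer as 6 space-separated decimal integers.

Bit 0: prefix='0' -> emit 'k', reset
Bit 1: prefix='1' (no match yet)
Bit 2: prefix='11' -> emit 'i', reset
Bit 3: prefix='0' -> emit 'k', reset
Bit 4: prefix='0' -> emit 'k', reset
Bit 5: prefix='1' (no match yet)
Bit 6: prefix='11' -> emit 'i', reset
Bit 7: prefix='1' (no match yet)
Bit 8: prefix='11' -> emit 'i', reset

Answer: 0 1 3 4 5 7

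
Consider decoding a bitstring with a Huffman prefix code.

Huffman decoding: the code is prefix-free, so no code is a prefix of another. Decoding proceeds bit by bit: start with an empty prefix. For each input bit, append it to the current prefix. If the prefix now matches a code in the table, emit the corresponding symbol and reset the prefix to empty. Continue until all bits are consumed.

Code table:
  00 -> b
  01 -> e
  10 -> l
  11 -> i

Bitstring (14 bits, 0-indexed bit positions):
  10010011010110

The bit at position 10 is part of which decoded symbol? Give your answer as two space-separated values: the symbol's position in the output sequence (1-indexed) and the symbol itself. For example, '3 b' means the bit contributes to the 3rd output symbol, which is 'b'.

Answer: 6 e

Derivation:
Bit 0: prefix='1' (no match yet)
Bit 1: prefix='10' -> emit 'l', reset
Bit 2: prefix='0' (no match yet)
Bit 3: prefix='01' -> emit 'e', reset
Bit 4: prefix='0' (no match yet)
Bit 5: prefix='00' -> emit 'b', reset
Bit 6: prefix='1' (no match yet)
Bit 7: prefix='11' -> emit 'i', reset
Bit 8: prefix='0' (no match yet)
Bit 9: prefix='01' -> emit 'e', reset
Bit 10: prefix='0' (no match yet)
Bit 11: prefix='01' -> emit 'e', reset
Bit 12: prefix='1' (no match yet)
Bit 13: prefix='10' -> emit 'l', reset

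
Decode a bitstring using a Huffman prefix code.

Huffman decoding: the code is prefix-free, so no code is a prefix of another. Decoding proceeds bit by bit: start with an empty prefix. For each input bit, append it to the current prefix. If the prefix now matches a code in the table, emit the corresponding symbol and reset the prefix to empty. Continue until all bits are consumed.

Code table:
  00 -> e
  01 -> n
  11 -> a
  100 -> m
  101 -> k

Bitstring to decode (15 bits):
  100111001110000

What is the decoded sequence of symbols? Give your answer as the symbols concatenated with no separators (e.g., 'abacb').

Answer: mamame

Derivation:
Bit 0: prefix='1' (no match yet)
Bit 1: prefix='10' (no match yet)
Bit 2: prefix='100' -> emit 'm', reset
Bit 3: prefix='1' (no match yet)
Bit 4: prefix='11' -> emit 'a', reset
Bit 5: prefix='1' (no match yet)
Bit 6: prefix='10' (no match yet)
Bit 7: prefix='100' -> emit 'm', reset
Bit 8: prefix='1' (no match yet)
Bit 9: prefix='11' -> emit 'a', reset
Bit 10: prefix='1' (no match yet)
Bit 11: prefix='10' (no match yet)
Bit 12: prefix='100' -> emit 'm', reset
Bit 13: prefix='0' (no match yet)
Bit 14: prefix='00' -> emit 'e', reset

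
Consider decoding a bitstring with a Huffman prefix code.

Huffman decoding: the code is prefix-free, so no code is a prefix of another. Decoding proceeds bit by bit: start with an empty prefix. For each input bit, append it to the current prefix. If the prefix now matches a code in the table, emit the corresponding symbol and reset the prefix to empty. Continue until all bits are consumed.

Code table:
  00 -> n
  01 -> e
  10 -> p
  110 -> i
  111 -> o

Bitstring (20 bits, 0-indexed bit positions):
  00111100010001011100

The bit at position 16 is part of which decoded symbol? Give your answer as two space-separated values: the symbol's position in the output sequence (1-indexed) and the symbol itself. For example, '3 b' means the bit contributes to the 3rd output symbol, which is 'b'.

Bit 0: prefix='0' (no match yet)
Bit 1: prefix='00' -> emit 'n', reset
Bit 2: prefix='1' (no match yet)
Bit 3: prefix='11' (no match yet)
Bit 4: prefix='111' -> emit 'o', reset
Bit 5: prefix='1' (no match yet)
Bit 6: prefix='10' -> emit 'p', reset
Bit 7: prefix='0' (no match yet)
Bit 8: prefix='00' -> emit 'n', reset
Bit 9: prefix='1' (no match yet)
Bit 10: prefix='10' -> emit 'p', reset
Bit 11: prefix='0' (no match yet)
Bit 12: prefix='00' -> emit 'n', reset
Bit 13: prefix='1' (no match yet)
Bit 14: prefix='10' -> emit 'p', reset
Bit 15: prefix='1' (no match yet)
Bit 16: prefix='11' (no match yet)
Bit 17: prefix='111' -> emit 'o', reset
Bit 18: prefix='0' (no match yet)
Bit 19: prefix='00' -> emit 'n', reset

Answer: 8 o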